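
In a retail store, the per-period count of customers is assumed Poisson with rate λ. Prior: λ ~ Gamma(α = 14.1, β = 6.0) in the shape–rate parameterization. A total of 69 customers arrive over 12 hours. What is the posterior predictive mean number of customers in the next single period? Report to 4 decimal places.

With a Gamma(shape α, rate β) prior, the Poisson likelihood is conjugate: the posterior is Gamma(α + ΣXᵢ, β + n).
Posterior: Gamma(α+S, β+n) = Gamma(14.1+69, 6.0+12) = Gamma(83.1, 18.0).
The predictive distribution for one future period is NegBinom with mean α/β = 4.6167.

4.6167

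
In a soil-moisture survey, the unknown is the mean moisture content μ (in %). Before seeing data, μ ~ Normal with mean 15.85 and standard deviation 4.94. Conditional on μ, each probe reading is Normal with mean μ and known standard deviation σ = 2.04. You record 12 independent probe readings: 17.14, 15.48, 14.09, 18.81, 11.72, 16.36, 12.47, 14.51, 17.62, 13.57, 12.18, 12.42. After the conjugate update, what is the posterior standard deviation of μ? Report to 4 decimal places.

For Normal data with known variance σ², a Normal(μ₀, σ₀²) prior on μ is conjugate. Posterior precision = 1/σ₀² + n/σ²; posterior mean is the precision-weighted average of μ₀ and x̄.
σ₀² = 4.94² = 24.4036, σ² = 2.04² = 4.1616; σ² + n·σ₀² = 4.1616 + 12·24.4036 = 297.0048.
Posterior precision = 1/σ₀² + n/σ² = 1/24.4036 + 12/4.1616 = (σ² + n·σ₀²)/(σ₀²σ²) = 297.0048/(24.4036·4.1616); posterior variance σₙ² = σ₀²σ²/(σ² + n·σ₀²) = 24.4036·4.1616/297.0048 = 0.341941.
Posterior SD = √σₙ² = √(24.4036·4.1616/297.0048) = 0.5848.

0.5848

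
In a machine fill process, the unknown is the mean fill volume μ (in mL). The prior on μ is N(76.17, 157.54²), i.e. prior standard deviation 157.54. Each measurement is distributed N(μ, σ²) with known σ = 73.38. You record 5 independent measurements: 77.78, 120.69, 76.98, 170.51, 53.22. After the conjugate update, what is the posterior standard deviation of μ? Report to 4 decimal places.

For Normal data with known variance σ², a Normal(μ₀, σ₀²) prior on μ is conjugate. Posterior precision = 1/σ₀² + n/σ²; posterior mean is the precision-weighted average of μ₀ and x̄.
σ₀² = 157.54² = 24818.8516, σ² = 73.38² = 5384.6244; σ² + n·σ₀² = 5384.6244 + 5·24818.8516 = 129478.8824.
Posterior precision = 1/σ₀² + n/σ² = 1/24818.8516 + 5/5384.6244 = (σ² + n·σ₀²)/(σ₀²σ²) = 129478.8824/(24818.8516·5384.6244); posterior variance σₙ² = σ₀²σ²/(σ² + n·σ₀²) = 24818.8516·5384.6244/129478.8824 = 1032.138920.
Posterior SD = √σₙ² = √(24818.8516·5384.6244/129478.8824) = 32.1269.

32.1269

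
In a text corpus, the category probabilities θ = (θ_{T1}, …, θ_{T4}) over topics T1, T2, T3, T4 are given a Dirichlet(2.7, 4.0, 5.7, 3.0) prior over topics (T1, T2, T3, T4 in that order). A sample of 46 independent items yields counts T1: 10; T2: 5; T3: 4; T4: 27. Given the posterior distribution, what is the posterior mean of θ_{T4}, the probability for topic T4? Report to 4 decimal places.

0.4886

The Dirichlet prior is conjugate to the Multinomial likelihood: each posterior αⱼ = prior αⱼ + observed count nⱼ.
Posterior concentration: (12.7, 9.0, 9.7, 30.0), total = 61.4.
E[θ_{T4}|data] = α_{T4}/Σα = 30.0/61.4 = 0.4886.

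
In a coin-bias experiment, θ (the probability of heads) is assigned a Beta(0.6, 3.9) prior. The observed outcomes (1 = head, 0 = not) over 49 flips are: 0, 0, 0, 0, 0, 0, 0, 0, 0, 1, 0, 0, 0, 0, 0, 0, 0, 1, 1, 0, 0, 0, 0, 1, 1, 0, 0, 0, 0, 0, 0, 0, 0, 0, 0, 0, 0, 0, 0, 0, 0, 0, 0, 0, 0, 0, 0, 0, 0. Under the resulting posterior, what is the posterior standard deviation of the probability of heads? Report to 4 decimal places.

The Beta prior is conjugate to a Binomial/Bernoulli likelihood; the update adds successes to α and failures to β.
Posterior: Beta(α+k, β+n−k) = Beta(0.6+5, 3.9+44) = Beta(5.6, 47.9).
Var = αβ/((α+β)²(α+β+1)) = 5.6·47.9/(53.5²·54.5) = 0.00171957; SD = √0.00171957 = 0.0415.

0.0415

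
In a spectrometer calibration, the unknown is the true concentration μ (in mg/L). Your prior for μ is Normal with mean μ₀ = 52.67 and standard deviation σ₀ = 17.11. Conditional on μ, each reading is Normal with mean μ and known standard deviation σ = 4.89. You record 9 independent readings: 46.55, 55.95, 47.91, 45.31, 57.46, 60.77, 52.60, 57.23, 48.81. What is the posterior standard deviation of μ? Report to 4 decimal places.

1.6227

For Normal data with known variance σ², a Normal(μ₀, σ₀²) prior on μ is conjugate. Posterior precision = 1/σ₀² + n/σ²; posterior mean is the precision-weighted average of μ₀ and x̄.
σ₀² = 17.11² = 292.7521, σ² = 4.89² = 23.9121; σ² + n·σ₀² = 23.9121 + 9·292.7521 = 2658.681.
Posterior precision = 1/σ₀² + n/σ² = 1/292.7521 + 9/23.9121 = (σ² + n·σ₀²)/(σ₀²σ²) = 2658.681/(292.7521·23.9121); posterior variance σₙ² = σ₀²σ²/(σ² + n·σ₀²) = 292.7521·23.9121/2658.681 = 2.633004.
Posterior SD = √σₙ² = √(292.7521·23.9121/2658.681) = 1.6227.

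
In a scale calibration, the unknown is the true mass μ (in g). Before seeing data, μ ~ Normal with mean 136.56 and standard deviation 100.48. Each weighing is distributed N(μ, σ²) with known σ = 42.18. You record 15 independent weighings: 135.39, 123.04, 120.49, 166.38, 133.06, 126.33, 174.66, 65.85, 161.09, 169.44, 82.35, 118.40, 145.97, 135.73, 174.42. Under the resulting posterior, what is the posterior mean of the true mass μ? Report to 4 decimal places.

135.5189

For Normal data with known variance σ², a Normal(μ₀, σ₀²) prior on μ is conjugate. Posterior precision = 1/σ₀² + n/σ²; posterior mean is the precision-weighted average of μ₀ and x̄.
Σxᵢ = 135.39 + 123.04 + 120.49 + 166.38 + 133.06 + 126.33 + 174.66 + 65.85 + 161.09 + 169.44 + 82.35 + 118.40 + 145.97 + 135.73 + 174.42 = 2032.6, so n·x̄ = 2032.6.
σ₀² = 100.48² = 10096.2304, σ² = 42.18² = 1779.1524; σ² + n·σ₀² = 1779.1524 + 15·10096.2304 = 153222.6084.
Posterior mean = (μ₀/σ₀² + n·x̄/σ²)/(1/σ₀² + n/σ²) = (σ²·μ₀ + σ₀²·n·x̄)/(σ² + n·σ₀²) = (1779.1524·136.56 + 10096.2304·2032.6)/153222.6084 = 20764558.962784/153222.6084 = 135.5189.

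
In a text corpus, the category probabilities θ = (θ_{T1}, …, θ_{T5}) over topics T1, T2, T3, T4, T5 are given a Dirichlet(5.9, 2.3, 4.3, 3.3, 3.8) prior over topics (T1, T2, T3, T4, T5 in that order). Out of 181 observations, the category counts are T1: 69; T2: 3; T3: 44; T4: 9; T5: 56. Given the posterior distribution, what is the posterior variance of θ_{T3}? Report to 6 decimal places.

0.000907

The Dirichlet prior is conjugate to the Multinomial likelihood: each posterior αⱼ = prior αⱼ + observed count nⱼ.
Posterior concentration: (74.9, 5.3, 48.3, 12.3, 59.8), total = 200.6.
Var[θ_j] = α_j(Σα−α_j)/((Σα)²(Σα+1)) = 48.3·152.3/(200.6²·201.6) = 0.000907.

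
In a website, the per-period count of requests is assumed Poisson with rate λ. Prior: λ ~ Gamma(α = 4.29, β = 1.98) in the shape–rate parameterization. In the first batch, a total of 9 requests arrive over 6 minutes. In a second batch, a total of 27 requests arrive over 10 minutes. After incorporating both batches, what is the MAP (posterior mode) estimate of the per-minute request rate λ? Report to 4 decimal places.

2.1852

With a Gamma(shape α, rate β) prior, the Poisson likelihood is conjugate: the posterior is Gamma(α + ΣXᵢ, β + n).
After batch 1: Gamma(α+S, β+n) = Gamma(4.29+9, 1.98+6) = Gamma(13.29, 7.98).
After batch 2: Gamma(α+S, β+n) = Gamma(13.29+27, 7.98+10) = Gamma(40.29, 17.98).
Mode of Gamma(α,β) for α≥1 is (α−1)/β = 39.29/17.98 = 2.1852.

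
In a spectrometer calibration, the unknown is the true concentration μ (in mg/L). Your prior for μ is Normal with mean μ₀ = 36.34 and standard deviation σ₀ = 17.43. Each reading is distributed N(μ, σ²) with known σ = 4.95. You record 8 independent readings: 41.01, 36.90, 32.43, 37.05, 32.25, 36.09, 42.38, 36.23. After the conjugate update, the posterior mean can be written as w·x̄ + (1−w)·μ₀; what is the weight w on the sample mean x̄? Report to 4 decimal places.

For Normal data with known variance σ², a Normal(μ₀, σ₀²) prior on μ is conjugate. Posterior precision = 1/σ₀² + n/σ²; posterior mean is the precision-weighted average of μ₀ and x̄.
σ₀² = 17.43² = 303.8049, σ² = 4.95² = 24.5025. Prior precision 1/σ₀² = 1/303.8049; data precision n/σ² = 8/24.5025.
w = (n/σ²)/(1/σ₀² + n/σ²) = n·σ₀²/(σ² + n·σ₀²) = 8·303.8049/(24.5025 + 8·303.8049) = 2430.4392/2454.9417 = 0.9900.

0.9900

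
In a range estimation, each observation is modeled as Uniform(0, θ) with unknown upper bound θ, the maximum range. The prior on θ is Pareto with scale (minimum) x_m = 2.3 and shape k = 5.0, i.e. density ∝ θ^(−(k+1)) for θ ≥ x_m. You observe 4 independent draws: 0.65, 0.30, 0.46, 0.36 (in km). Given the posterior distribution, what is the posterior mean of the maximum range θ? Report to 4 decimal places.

A Pareto(scale x_m, shape k) prior on the upper bound θ of Uniform(0, θ) is conjugate: posterior is Pareto(max(x_m, max xᵢ), k + n).
Sample maximum = 0.65; prior scale x_m = 2.3 → posterior scale = max = 2.30.
Posterior shape = 5.0 + 4 = 9.0.
E[θ|data] = k·x_m/(k−1) = 9.0·2.30/8.0 = 2.5875.

2.5875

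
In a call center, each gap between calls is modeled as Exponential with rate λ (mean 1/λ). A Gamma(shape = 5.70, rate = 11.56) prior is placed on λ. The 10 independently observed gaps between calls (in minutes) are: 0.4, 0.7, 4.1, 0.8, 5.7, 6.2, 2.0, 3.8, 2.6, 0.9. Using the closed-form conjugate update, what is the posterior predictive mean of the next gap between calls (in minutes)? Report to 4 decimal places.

With a Gamma(shape α, rate β) prior on the exponential rate λ, the posterior after n observations with total T = Σxᵢ is Gamma(α+n, β+T).
Sum of observations T = 27.2 minutes; n = 10.
Posterior: Gamma(5.70+10, 11.56+27.2) = Gamma(15.70, 38.76).
The predictive distribution for the next observation is Lomax; its mean is β/(α−1) = 38.76/14.70 = 2.6367.

2.6367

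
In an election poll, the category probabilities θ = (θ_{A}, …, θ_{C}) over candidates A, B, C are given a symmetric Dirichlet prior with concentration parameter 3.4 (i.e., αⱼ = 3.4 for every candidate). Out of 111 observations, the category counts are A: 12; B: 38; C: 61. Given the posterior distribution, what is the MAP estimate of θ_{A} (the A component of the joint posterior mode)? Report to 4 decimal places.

The Dirichlet prior is conjugate to the Multinomial likelihood: each posterior αⱼ = prior αⱼ + observed count nⱼ.
Posterior concentration: (15.4, 41.4, 64.4), total = 121.2.
Joint mode component: (α_{A}−1)/(Σα−K) = 14.4/118.2 = 0.1218.

0.1218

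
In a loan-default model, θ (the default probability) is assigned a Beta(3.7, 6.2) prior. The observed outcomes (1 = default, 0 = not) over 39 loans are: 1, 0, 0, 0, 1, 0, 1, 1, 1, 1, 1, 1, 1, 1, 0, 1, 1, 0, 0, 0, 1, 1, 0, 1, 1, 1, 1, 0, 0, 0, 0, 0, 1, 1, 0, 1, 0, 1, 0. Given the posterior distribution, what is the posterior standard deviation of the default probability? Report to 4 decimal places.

The Beta prior is conjugate to a Binomial/Bernoulli likelihood; the update adds successes to α and failures to β.
Posterior: Beta(α+k, β+n−k) = Beta(3.7+22, 6.2+17) = Beta(25.7, 23.2).
Var = αβ/((α+β)²(α+β+1)) = 25.7·23.2/(48.9²·49.9) = 0.00499693; SD = √0.00499693 = 0.0707.

0.0707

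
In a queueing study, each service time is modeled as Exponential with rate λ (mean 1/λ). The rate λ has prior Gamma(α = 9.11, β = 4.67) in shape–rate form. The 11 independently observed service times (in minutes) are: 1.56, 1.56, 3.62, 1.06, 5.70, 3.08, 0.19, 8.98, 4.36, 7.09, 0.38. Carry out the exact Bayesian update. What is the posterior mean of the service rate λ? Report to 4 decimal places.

0.4760

With a Gamma(shape α, rate β) prior on the exponential rate λ, the posterior after n observations with total T = Σxᵢ is Gamma(α+n, β+T).
Sum of observations T = 37.58 minutes; n = 11.
Posterior: Gamma(9.11+11, 4.67+37.58) = Gamma(20.11, 42.25).
Posterior mean of λ = α/β = 20.11/42.25 = 0.4760.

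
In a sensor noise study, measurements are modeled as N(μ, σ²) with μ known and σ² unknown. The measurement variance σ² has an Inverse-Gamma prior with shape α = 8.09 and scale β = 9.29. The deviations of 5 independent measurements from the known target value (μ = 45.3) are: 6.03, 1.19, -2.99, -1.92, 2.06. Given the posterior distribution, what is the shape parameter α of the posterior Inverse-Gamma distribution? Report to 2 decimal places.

10.59

With known mean μ and an Inverse-Gamma(α, β) prior on σ², the Normal likelihood is conjugate: posterior is Inv-Gamma(α + n/2, β + Σ(xᵢ−μ)²/2).
Σ(xᵢ−μ)² = (6.03)² + (1.19)² + (-2.99)² + (-1.92)² + (2.06)² = 54.6471.
Posterior: Inv-Gamma(8.09 + 5/2, 9.29 + 54.6471/2) = Inv-Gamma(10.59, 36.61355).
Posterior α = 10.59.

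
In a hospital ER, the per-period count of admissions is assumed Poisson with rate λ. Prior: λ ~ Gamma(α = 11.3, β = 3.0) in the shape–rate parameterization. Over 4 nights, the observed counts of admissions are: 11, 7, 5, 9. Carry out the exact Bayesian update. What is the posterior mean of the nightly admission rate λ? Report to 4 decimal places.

6.1857

With a Gamma(shape α, rate β) prior, the Poisson likelihood is conjugate: the posterior is Gamma(α + ΣXᵢ, β + n).
Sum of counts S = 32 over n = 4 nights.
Posterior: Gamma(α+S, β+n) = Gamma(11.3+32, 3.0+4) = Gamma(43.3, 7.0).
Posterior mean = α/β = 43.3/7.0 = 6.1857.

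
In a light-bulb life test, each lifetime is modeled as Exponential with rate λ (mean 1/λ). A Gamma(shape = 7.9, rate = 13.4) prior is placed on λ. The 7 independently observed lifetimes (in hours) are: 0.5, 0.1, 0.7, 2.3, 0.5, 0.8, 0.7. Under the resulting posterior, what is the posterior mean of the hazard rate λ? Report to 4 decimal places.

With a Gamma(shape α, rate β) prior on the exponential rate λ, the posterior after n observations with total T = Σxᵢ is Gamma(α+n, β+T).
Sum of observations T = 5.6 hours; n = 7.
Posterior: Gamma(7.9+7, 13.4+5.6) = Gamma(14.9, 19.0).
Posterior mean of λ = α/β = 14.9/19.0 = 0.7842.

0.7842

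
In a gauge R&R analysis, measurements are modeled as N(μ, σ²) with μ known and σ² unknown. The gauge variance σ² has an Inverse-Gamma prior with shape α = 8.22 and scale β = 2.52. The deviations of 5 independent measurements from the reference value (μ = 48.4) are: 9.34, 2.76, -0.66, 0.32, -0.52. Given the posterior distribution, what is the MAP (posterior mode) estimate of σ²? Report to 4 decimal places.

4.2961

With known mean μ and an Inverse-Gamma(α, β) prior on σ², the Normal likelihood is conjugate: posterior is Inv-Gamma(α + n/2, β + Σ(xᵢ−μ)²/2).
Σ(xᵢ−μ)² = (9.34)² + (2.76)² + (-0.66)² + (0.32)² + (-0.52)² = 95.6616.
Posterior: Inv-Gamma(8.22 + 5/2, 2.52 + 95.6616/2) = Inv-Gamma(10.72, 50.35080).
Mode = β/(α+1) = 50.35080/11.72 = 4.2961.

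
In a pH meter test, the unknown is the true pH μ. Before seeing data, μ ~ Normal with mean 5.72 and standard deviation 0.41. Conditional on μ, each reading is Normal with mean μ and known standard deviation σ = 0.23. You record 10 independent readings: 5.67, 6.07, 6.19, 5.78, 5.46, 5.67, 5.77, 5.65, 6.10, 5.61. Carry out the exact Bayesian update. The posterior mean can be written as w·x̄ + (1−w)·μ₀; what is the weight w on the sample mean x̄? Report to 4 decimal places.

0.9695

For Normal data with known variance σ², a Normal(μ₀, σ₀²) prior on μ is conjugate. Posterior precision = 1/σ₀² + n/σ²; posterior mean is the precision-weighted average of μ₀ and x̄.
σ₀² = 0.41² = 0.1681, σ² = 0.23² = 0.0529. Prior precision 1/σ₀² = 1/0.1681; data precision n/σ² = 10/0.0529.
w = (n/σ²)/(1/σ₀² + n/σ²) = n·σ₀²/(σ² + n·σ₀²) = 10·0.1681/(0.0529 + 10·0.1681) = 1.681/1.7339 = 0.9695.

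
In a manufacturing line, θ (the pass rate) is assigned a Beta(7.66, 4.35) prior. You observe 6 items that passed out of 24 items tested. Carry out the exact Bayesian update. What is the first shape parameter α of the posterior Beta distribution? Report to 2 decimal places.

The Beta prior is conjugate to a Binomial/Bernoulli likelihood; the update adds successes to α and failures to β.
Posterior: Beta(α+k, β+n−k) = Beta(7.66+6, 4.35+18) = Beta(13.66, 22.35).
Posterior α = 13.66.

13.66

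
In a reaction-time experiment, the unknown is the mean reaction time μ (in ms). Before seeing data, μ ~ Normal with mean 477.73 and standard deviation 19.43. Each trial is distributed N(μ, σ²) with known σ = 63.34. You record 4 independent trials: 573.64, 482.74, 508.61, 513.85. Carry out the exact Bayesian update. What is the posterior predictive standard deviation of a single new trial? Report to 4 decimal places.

65.4694

For Normal data with known variance σ², a Normal(μ₀, σ₀²) prior on μ is conjugate. Posterior precision = 1/σ₀² + n/σ²; posterior mean is the precision-weighted average of μ₀ and x̄.
σ₀² = 19.43² = 377.5249, σ² = 63.34² = 4011.9556; σ² + n·σ₀² = 4011.9556 + 4·377.5249 = 5522.0552.
Posterior precision = 1/σ₀² + n/σ² = 1/377.5249 + 4/4011.9556 = (σ² + n·σ₀²)/(σ₀²σ²) = 5522.0552/(377.5249·4011.9556); posterior variance σₙ² = σ₀²σ²/(σ² + n·σ₀²) = 377.5249·4011.9556/5522.0552 = 274.284317.
Predictive variance for one new observation = σₙ² + σ² = 377.5249·4011.9556/5522.0552 + 4011.9556 = σ²·(σ₀² + 5522.0552)/5522.0552 = 4011.9556·5899.5801/5522.0552 = 4286.239917; SD = √(4011.9556·5899.5801/5522.0552) = 65.4694.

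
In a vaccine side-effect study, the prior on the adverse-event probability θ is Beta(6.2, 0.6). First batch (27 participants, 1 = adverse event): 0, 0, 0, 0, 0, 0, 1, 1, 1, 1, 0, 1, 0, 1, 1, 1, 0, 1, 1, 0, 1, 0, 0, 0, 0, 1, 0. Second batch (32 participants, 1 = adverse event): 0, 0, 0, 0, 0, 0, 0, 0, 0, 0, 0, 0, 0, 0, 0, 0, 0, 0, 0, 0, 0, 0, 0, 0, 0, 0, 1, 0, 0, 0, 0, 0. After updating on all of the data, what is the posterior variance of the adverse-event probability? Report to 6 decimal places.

0.003094

The Beta prior is conjugate to a Binomial/Bernoulli likelihood; the update adds successes to α and failures to β.
After batch 1: Beta(6.2+12, 0.6+15) = Beta(18.2, 15.6).
After batch 2: Beta(18.2+1, 15.6+31) = Beta(19.2, 46.6).
Var = αβ/((α+β)²(α+β+1)) = 19.2·46.6/(65.8²·66.8) = 0.003094.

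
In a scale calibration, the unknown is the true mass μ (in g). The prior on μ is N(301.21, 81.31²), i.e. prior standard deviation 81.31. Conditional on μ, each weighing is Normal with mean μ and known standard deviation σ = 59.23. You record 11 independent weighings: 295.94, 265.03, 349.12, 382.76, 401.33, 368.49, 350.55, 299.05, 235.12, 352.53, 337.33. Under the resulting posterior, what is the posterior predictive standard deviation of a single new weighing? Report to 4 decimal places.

For Normal data with known variance σ², a Normal(μ₀, σ₀²) prior on μ is conjugate. Posterior precision = 1/σ₀² + n/σ²; posterior mean is the precision-weighted average of μ₀ and x̄.
σ₀² = 81.31² = 6611.3161, σ² = 59.23² = 3508.1929; σ² + n·σ₀² = 3508.1929 + 11·6611.3161 = 76232.67.
Posterior precision = 1/σ₀² + n/σ² = 1/6611.3161 + 11/3508.1929 = (σ² + n·σ₀²)/(σ₀²σ²) = 76232.67/(6611.3161·3508.1929); posterior variance σₙ² = σ₀²σ²/(σ² + n·σ₀²) = 6611.3161·3508.1929/76232.67 = 304.249769.
Predictive variance for one new observation = σₙ² + σ² = 6611.3161·3508.1929/76232.67 + 3508.1929 = σ²·(σ₀² + 76232.67)/76232.67 = 3508.1929·82843.9861/76232.67 = 3812.442669; SD = √(3508.1929·82843.9861/76232.67) = 61.7450.

61.7450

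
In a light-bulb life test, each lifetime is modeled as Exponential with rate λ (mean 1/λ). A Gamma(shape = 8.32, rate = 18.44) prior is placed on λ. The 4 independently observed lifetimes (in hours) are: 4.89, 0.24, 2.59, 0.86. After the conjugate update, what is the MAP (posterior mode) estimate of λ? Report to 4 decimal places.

With a Gamma(shape α, rate β) prior on the exponential rate λ, the posterior after n observations with total T = Σxᵢ is Gamma(α+n, β+T).
Sum of observations T = 8.58 hours; n = 4.
Posterior: Gamma(8.32+4, 18.44+8.58) = Gamma(12.32, 27.02).
Mode = (α−1)/β = 0.4189.

0.4189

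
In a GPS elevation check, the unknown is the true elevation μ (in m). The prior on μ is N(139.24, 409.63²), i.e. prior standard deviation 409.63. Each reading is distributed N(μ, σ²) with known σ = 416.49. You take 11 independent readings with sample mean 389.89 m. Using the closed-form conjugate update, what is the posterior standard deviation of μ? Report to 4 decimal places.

120.0615

For Normal data with known variance σ², a Normal(μ₀, σ₀²) prior on μ is conjugate. Posterior precision = 1/σ₀² + n/σ²; posterior mean is the precision-weighted average of μ₀ and x̄.
σ₀² = 409.63² = 167796.7369, σ² = 416.49² = 173463.9201; σ² + n·σ₀² = 173463.9201 + 11·167796.7369 = 2019228.026.
Posterior precision = 1/σ₀² + n/σ² = 1/167796.7369 + 11/173463.9201 = (σ² + n·σ₀²)/(σ₀²σ²) = 2019228.026/(167796.7369·173463.9201); posterior variance σₙ² = σ₀²σ²/(σ² + n·σ₀²) = 167796.7369·173463.9201/2019228.026 = 14414.756228.
Posterior SD = √σₙ² = √(167796.7369·173463.9201/2019228.026) = 120.0615.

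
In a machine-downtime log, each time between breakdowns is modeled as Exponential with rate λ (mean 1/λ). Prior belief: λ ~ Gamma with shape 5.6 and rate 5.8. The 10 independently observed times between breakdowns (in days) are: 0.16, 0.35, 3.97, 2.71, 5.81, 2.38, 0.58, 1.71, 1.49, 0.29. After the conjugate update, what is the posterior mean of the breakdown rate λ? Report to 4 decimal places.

0.6178

With a Gamma(shape α, rate β) prior on the exponential rate λ, the posterior after n observations with total T = Σxᵢ is Gamma(α+n, β+T).
Sum of observations T = 19.45 days; n = 10.
Posterior: Gamma(5.6+10, 5.8+19.45) = Gamma(15.6, 25.25).
Posterior mean of λ = α/β = 15.6/25.25 = 0.6178.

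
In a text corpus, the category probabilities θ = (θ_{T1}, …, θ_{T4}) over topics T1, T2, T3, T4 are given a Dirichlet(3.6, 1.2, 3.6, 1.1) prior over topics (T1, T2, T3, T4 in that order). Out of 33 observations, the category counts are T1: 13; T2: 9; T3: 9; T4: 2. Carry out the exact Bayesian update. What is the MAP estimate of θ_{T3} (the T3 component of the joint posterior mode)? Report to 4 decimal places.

0.3013

The Dirichlet prior is conjugate to the Multinomial likelihood: each posterior αⱼ = prior αⱼ + observed count nⱼ.
Posterior concentration: (16.6, 10.2, 12.6, 3.1), total = 42.5.
Joint mode component: (α_{T3}−1)/(Σα−K) = 11.6/38.5 = 0.3013.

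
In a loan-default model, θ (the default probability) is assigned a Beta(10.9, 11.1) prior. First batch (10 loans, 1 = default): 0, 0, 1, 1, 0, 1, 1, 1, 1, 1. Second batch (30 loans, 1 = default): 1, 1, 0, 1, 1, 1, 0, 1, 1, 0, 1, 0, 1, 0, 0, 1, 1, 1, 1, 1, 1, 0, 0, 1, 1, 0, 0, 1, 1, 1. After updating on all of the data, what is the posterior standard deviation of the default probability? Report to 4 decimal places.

0.0614

The Beta prior is conjugate to a Binomial/Bernoulli likelihood; the update adds successes to α and failures to β.
After batch 1: Beta(10.9+7, 11.1+3) = Beta(17.9, 14.1).
After batch 2: Beta(17.9+20, 14.1+10) = Beta(37.9, 24.1).
Var = αβ/((α+β)²(α+β+1)) = 37.9·24.1/(62.0²·63.0) = 0.00377166; SD = √0.00377166 = 0.0614.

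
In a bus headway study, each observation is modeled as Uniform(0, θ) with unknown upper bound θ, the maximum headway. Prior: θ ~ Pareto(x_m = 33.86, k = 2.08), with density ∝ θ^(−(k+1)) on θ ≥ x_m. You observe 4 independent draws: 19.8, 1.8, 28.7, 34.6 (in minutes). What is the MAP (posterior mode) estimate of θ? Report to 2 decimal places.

34.60

A Pareto(scale x_m, shape k) prior on the upper bound θ of Uniform(0, θ) is conjugate: posterior is Pareto(max(x_m, max xᵢ), k + n).
Sample maximum = 34.6; prior scale x_m = 33.86 → posterior scale = max = 34.60.
Posterior shape = 2.08 + 4 = 6.08.
The Pareto density is decreasing on [x_m, ∞), so the mode is x_m = 34.60.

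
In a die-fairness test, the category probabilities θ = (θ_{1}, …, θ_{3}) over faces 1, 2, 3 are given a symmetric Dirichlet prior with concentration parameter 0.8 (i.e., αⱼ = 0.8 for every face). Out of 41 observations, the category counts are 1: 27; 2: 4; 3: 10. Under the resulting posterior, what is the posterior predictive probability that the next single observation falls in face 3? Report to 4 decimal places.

0.2488

The Dirichlet prior is conjugate to the Multinomial likelihood: each posterior αⱼ = prior αⱼ + observed count nⱼ.
Posterior concentration: (27.8, 4.8, 10.8), total = 43.4.
P(next = 3 | data) = α_{3}/Σα = 0.2488.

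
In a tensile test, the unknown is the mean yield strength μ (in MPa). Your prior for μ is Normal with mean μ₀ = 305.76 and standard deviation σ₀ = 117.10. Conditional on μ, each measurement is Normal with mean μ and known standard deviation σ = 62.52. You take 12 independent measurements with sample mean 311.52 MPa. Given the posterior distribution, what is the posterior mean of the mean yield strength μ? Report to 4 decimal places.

311.3863

For Normal data with known variance σ², a Normal(μ₀, σ₀²) prior on μ is conjugate. Posterior precision = 1/σ₀² + n/σ²; posterior mean is the precision-weighted average of μ₀ and x̄.
n·x̄ = 12·311.52 = 3738.24.
σ₀² = 117.10² = 13712.41, σ² = 62.52² = 3908.7504; σ² + n·σ₀² = 3908.7504 + 12·13712.41 = 168457.6704.
Posterior mean = (μ₀/σ₀² + n·x̄/σ²)/(1/σ₀² + n/σ²) = (σ²·μ₀ + σ₀²·n·x̄)/(σ² + n·σ₀²) = (3908.7504·305.76 + 13712.41·3738.24)/168457.6704 = 52455419.080704/168457.6704 = 311.3863.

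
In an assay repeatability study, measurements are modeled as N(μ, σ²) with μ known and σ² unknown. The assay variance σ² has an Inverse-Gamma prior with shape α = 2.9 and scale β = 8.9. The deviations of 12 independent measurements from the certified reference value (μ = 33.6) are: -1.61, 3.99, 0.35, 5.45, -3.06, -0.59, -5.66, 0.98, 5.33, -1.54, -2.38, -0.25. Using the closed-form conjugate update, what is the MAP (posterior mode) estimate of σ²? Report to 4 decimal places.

7.3410

With known mean μ and an Inverse-Gamma(α, β) prior on σ², the Normal likelihood is conjugate: posterior is Inv-Gamma(α + n/2, β + Σ(xᵢ−μ)²/2).
Σ(xᵢ−μ)² = (-1.61)² + (3.99)² + (0.35)² + (5.45)² + (-3.06)² + (-0.59)² + (-5.66)² + (0.98)² + (5.33)² + (-1.54)² + (-2.38)² + (-0.25)² = 127.5523.
Posterior: Inv-Gamma(2.9 + 12/2, 8.9 + 127.5523/2) = Inv-Gamma(8.90, 72.67615).
Mode = β/(α+1) = 72.67615/9.90 = 7.3410.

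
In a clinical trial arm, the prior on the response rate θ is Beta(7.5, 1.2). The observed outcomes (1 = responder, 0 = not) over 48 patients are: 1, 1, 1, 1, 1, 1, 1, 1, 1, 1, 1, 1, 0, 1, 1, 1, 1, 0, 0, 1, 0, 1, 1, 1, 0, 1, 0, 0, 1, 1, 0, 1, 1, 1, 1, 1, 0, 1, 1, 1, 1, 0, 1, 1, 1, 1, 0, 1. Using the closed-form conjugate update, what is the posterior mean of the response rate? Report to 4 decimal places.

0.7848

The Beta prior is conjugate to a Binomial/Bernoulli likelihood; the update adds successes to α and failures to β.
Posterior: Beta(α+k, β+n−k) = Beta(7.5+37, 1.2+11) = Beta(44.5, 12.2).
Posterior mean = α/(α+β) = 44.5/56.7 = 0.7848.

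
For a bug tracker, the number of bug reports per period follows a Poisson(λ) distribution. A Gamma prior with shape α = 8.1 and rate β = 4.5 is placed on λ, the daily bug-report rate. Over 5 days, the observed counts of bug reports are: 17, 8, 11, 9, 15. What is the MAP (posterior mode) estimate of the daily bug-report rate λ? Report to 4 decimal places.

With a Gamma(shape α, rate β) prior, the Poisson likelihood is conjugate: the posterior is Gamma(α + ΣXᵢ, β + n).
Sum of counts S = 60 over n = 5 days.
Posterior: Gamma(α+S, β+n) = Gamma(8.1+60, 4.5+5) = Gamma(68.1, 9.5).
Mode of Gamma(α,β) for α≥1 is (α−1)/β = 67.1/9.5 = 7.0632.

7.0632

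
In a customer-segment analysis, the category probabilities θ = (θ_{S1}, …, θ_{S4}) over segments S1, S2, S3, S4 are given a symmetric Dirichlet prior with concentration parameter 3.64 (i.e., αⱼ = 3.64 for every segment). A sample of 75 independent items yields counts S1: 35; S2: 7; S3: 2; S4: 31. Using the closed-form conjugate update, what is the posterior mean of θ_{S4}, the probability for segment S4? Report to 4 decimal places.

0.3868

The Dirichlet prior is conjugate to the Multinomial likelihood: each posterior αⱼ = prior αⱼ + observed count nⱼ.
Posterior concentration: (38.64, 10.64, 5.64, 34.64), total = 89.56.
E[θ_{S4}|data] = α_{S4}/Σα = 34.64/89.56 = 0.3868.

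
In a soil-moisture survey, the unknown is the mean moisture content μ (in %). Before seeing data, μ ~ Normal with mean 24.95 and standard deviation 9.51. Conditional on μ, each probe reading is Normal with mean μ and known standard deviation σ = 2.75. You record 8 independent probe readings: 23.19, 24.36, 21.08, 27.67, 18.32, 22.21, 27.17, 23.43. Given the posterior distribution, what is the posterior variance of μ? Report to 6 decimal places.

0.935534

For Normal data with known variance σ², a Normal(μ₀, σ₀²) prior on μ is conjugate. Posterior precision = 1/σ₀² + n/σ²; posterior mean is the precision-weighted average of μ₀ and x̄.
σ₀² = 9.51² = 90.4401, σ² = 2.75² = 7.5625; σ² + n·σ₀² = 7.5625 + 8·90.4401 = 731.0833.
Posterior precision = 1/σ₀² + n/σ² = 1/90.4401 + 8/7.5625 = (σ² + n·σ₀²)/(σ₀²σ²) = 731.0833/(90.4401·7.5625); posterior variance σₙ² = σ₀²σ²/(σ² + n·σ₀²) = 90.4401·7.5625/731.0833 = 0.935534.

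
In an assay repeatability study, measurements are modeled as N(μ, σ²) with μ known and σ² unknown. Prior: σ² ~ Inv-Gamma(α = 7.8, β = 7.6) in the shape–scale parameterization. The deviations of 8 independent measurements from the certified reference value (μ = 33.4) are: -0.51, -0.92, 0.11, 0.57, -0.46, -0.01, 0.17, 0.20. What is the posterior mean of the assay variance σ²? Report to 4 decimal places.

0.7835

With known mean μ and an Inverse-Gamma(α, β) prior on σ², the Normal likelihood is conjugate: posterior is Inv-Gamma(α + n/2, β + Σ(xᵢ−μ)²/2).
Σ(xᵢ−μ)² = (-0.51)² + (-0.92)² + (0.11)² + (0.57)² + (-0.46)² + (-0.01)² + (0.17)² + (0.20)² = 1.7241.
Posterior: Inv-Gamma(7.8 + 8/2, 7.6 + 1.7241/2) = Inv-Gamma(11.80, 8.46205).
E[σ²|data] = β/(α−1) = 8.46205/10.80 = 0.7835.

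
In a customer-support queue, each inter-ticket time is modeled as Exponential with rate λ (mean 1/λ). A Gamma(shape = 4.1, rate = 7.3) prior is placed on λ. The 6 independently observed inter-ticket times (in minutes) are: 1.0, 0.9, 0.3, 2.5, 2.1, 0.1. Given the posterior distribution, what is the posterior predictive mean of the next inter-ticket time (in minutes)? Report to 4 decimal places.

1.5604

With a Gamma(shape α, rate β) prior on the exponential rate λ, the posterior after n observations with total T = Σxᵢ is Gamma(α+n, β+T).
Sum of observations T = 6.9 minutes; n = 6.
Posterior: Gamma(4.1+6, 7.3+6.9) = Gamma(10.1, 14.2).
The predictive distribution for the next observation is Lomax; its mean is β/(α−1) = 14.2/9.1 = 1.5604.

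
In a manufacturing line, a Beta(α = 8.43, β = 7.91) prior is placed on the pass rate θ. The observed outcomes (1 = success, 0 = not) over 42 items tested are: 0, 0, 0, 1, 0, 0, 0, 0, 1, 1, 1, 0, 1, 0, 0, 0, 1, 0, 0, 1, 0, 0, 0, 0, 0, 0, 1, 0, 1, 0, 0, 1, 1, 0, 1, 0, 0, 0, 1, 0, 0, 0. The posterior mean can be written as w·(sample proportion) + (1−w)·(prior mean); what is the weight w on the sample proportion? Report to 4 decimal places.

0.7199

The Beta prior is conjugate to a Binomial/Bernoulli likelihood; the update adds successes to α and failures to β.
Posterior mean = (α₀+k)/(α₀+β₀+n) = [n/(α₀+β₀+n)]·(k/n) + [(α₀+β₀)/(α₀+β₀+n)]·α₀/(α₀+β₀), so only n and the prior enter the weight.
The weight on the data is w = n/(α₀+β₀+n) = 42/(8.43+7.91+42) = 42/58.34 = 0.7199.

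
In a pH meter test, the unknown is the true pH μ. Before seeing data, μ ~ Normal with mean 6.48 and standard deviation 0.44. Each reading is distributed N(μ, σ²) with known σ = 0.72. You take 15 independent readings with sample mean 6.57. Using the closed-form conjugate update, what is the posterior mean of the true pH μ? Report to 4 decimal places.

6.5564

For Normal data with known variance σ², a Normal(μ₀, σ₀²) prior on μ is conjugate. Posterior precision = 1/σ₀² + n/σ²; posterior mean is the precision-weighted average of μ₀ and x̄.
n·x̄ = 15·6.57 = 98.55.
σ₀² = 0.44² = 0.1936, σ² = 0.72² = 0.5184; σ² + n·σ₀² = 0.5184 + 15·0.1936 = 3.4224.
Posterior mean = (μ₀/σ₀² + n·x̄/σ²)/(1/σ₀² + n/σ²) = (σ²·μ₀ + σ₀²·n·x̄)/(σ² + n·σ₀²) = (0.5184·6.48 + 0.1936·98.55)/3.4224 = 22.438512/3.4224 = 6.5564.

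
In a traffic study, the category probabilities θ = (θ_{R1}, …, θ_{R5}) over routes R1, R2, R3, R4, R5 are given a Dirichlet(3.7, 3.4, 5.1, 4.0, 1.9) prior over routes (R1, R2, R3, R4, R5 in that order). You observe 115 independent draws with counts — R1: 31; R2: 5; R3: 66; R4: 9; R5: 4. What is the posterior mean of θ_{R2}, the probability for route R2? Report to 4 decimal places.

The Dirichlet prior is conjugate to the Multinomial likelihood: each posterior αⱼ = prior αⱼ + observed count nⱼ.
Posterior concentration: (34.7, 8.4, 71.1, 13.0, 5.9), total = 133.1.
E[θ_{R2}|data] = α_{R2}/Σα = 8.4/133.1 = 0.0631.

0.0631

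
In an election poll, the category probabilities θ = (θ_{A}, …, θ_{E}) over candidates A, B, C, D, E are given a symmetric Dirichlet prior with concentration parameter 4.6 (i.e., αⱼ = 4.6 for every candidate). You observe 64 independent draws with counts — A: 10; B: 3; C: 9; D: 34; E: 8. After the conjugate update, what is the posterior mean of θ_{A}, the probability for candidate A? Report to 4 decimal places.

The Dirichlet prior is conjugate to the Multinomial likelihood: each posterior αⱼ = prior αⱼ + observed count nⱼ.
Posterior concentration: (14.6, 7.6, 13.6, 38.6, 12.6), total = 87.0.
E[θ_{A}|data] = α_{A}/Σα = 14.6/87.0 = 0.1678.

0.1678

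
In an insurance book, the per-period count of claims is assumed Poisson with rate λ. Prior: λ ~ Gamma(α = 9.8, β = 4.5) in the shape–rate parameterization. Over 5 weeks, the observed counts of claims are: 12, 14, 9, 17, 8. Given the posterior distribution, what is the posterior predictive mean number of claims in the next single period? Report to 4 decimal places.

7.3474

With a Gamma(shape α, rate β) prior, the Poisson likelihood is conjugate: the posterior is Gamma(α + ΣXᵢ, β + n).
Sum of counts S = 60 over n = 5 weeks.
Posterior: Gamma(α+S, β+n) = Gamma(9.8+60, 4.5+5) = Gamma(69.8, 9.5).
The predictive distribution for one future period is NegBinom with mean α/β = 7.3474.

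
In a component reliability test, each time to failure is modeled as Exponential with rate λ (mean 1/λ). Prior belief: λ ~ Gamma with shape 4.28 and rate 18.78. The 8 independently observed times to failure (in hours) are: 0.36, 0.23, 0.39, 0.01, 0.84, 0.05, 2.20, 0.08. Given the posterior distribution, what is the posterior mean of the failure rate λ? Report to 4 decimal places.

0.5353

With a Gamma(shape α, rate β) prior on the exponential rate λ, the posterior after n observations with total T = Σxᵢ is Gamma(α+n, β+T).
Sum of observations T = 4.16 hours; n = 8.
Posterior: Gamma(4.28+8, 18.78+4.16) = Gamma(12.28, 22.94).
Posterior mean of λ = α/β = 12.28/22.94 = 0.5353.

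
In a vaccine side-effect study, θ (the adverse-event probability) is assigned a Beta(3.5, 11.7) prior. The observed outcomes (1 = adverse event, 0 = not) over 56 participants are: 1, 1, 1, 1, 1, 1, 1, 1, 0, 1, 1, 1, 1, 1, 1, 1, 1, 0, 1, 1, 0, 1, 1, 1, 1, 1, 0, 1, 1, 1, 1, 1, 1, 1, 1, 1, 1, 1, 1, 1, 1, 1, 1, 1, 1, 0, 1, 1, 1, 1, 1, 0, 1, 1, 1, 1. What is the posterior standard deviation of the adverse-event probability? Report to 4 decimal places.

The Beta prior is conjugate to a Binomial/Bernoulli likelihood; the update adds successes to α and failures to β.
Posterior: Beta(α+k, β+n−k) = Beta(3.5+50, 11.7+6) = Beta(53.5, 17.7).
Var = αβ/((α+β)²(α+β+1)) = 53.5·17.7/(71.2²·72.2) = 0.00258720; SD = √0.00258720 = 0.0509.

0.0509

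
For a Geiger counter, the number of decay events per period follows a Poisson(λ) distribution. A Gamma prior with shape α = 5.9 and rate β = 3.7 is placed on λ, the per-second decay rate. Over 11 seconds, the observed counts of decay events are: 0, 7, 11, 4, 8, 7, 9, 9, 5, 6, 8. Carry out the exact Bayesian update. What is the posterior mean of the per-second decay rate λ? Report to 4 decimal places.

5.4354

With a Gamma(shape α, rate β) prior, the Poisson likelihood is conjugate: the posterior is Gamma(α + ΣXᵢ, β + n).
Sum of counts S = 74 over n = 11 seconds.
Posterior: Gamma(α+S, β+n) = Gamma(5.9+74, 3.7+11) = Gamma(79.9, 14.7).
Posterior mean = α/β = 79.9/14.7 = 5.4354.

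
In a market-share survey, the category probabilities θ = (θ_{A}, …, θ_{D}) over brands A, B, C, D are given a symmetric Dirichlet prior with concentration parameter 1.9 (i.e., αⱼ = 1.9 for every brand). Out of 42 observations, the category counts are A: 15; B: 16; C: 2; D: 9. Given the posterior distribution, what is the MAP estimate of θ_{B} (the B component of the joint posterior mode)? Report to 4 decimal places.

0.3706

The Dirichlet prior is conjugate to the Multinomial likelihood: each posterior αⱼ = prior αⱼ + observed count nⱼ.
Posterior concentration: (16.9, 17.9, 3.9, 10.9), total = 49.6.
Joint mode component: (α_{B}−1)/(Σα−K) = 16.9/45.6 = 0.3706.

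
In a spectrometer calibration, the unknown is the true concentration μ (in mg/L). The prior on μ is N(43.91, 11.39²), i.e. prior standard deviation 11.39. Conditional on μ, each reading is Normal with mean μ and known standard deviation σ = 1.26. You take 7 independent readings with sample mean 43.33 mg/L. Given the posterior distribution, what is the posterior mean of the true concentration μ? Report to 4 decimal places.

43.3310

For Normal data with known variance σ², a Normal(μ₀, σ₀²) prior on μ is conjugate. Posterior precision = 1/σ₀² + n/σ²; posterior mean is the precision-weighted average of μ₀ and x̄.
n·x̄ = 7·43.33 = 303.31.
σ₀² = 11.39² = 129.7321, σ² = 1.26² = 1.5876; σ² + n·σ₀² = 1.5876 + 7·129.7321 = 909.7123.
Posterior mean = (μ₀/σ₀² + n·x̄/σ²)/(1/σ₀² + n/σ²) = (σ²·μ₀ + σ₀²·n·x̄)/(σ² + n·σ₀²) = (1.5876·43.91 + 129.7321·303.31)/909.7123 = 39418.754767/909.7123 = 43.3310.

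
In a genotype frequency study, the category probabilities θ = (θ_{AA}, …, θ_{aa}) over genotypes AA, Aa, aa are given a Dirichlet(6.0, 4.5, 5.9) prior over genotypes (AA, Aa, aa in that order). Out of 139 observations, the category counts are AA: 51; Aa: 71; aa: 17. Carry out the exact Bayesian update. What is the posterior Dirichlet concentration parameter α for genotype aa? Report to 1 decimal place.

The Dirichlet prior is conjugate to the Multinomial likelihood: each posterior αⱼ = prior αⱼ + observed count nⱼ.
Posterior concentration: (57.0, 75.5, 22.9), total = 155.4.
α_{aa} = 5.9 + 17 = 22.9.

22.9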